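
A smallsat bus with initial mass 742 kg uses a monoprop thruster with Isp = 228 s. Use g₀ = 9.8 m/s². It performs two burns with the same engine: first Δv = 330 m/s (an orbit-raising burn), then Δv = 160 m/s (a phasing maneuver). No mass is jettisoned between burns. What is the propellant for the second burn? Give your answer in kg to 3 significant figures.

v_e = Isp · g₀ = 228 × 9.8 = 2234.4 m/s.
After the first burn: m = 742 × exp(−330/2234.4) = 742 × 0.86270 = 640.123 kg.
After the second burn: m = 640.123 × exp(−160/2234.4) = 640.123 × 0.93090 = 595.891 kg.
Second-burn propellant = 640.123 − 595.891 = 44.232 kg.

propellant for the second burn ≈ 44.2 kg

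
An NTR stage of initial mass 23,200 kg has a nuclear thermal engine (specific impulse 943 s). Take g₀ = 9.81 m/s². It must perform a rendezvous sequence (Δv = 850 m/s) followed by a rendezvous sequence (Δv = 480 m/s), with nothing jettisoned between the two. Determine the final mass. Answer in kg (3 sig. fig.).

final mass ≈ 20100 kg

v_e = Isp · g₀ = 943 × 9.81 = 9250.8 m/s.
After the first burn: m = 23200 × exp(−850/9250.8) = 23200 × 0.91221 = 21,163.3 kg.
After the second burn: m = 21,163.3 × exp(−480/9250.8) = 21,163.3 × 0.94944 = 20,093.3 kg.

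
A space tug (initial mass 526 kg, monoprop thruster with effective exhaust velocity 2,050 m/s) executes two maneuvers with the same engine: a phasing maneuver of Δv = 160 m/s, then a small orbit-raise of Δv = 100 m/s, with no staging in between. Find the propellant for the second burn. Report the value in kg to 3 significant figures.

propellant for the second burn ≈ 23.2 kg

After the first burn: m = 526 × exp(−160/2050.0) = 526 × 0.92492 = 486.508 kg.
After the second burn: m = 486.508 × exp(−100/2050.0) = 486.508 × 0.95239 = 463.345 kg.
Second-burn propellant = 486.508 − 463.345 = 23.163 kg.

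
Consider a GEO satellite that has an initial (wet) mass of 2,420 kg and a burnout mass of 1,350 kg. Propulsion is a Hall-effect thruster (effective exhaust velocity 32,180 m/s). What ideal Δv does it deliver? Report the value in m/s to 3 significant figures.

Δv = v_e · ln(m₀/m_f) = 32180.0 × ln(1.793) = 32180.0 × 0.5837 ≈ 18782.3 m/s.

Δv ≈ 18800 m/s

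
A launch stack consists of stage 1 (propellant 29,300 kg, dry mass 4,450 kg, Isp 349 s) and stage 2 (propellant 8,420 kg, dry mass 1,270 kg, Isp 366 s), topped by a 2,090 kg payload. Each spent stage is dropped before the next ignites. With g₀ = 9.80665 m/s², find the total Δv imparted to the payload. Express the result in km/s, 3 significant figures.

Ignition mass of stage 1 = 29,300+4,450 + 8,420+1,270 + 2,090 = 45,530 kg.
Stage 1: m₀ = 45,530 kg, m_f = 45,530 − 29,300 = 16,230 kg; Δv = 349×9.80665×ln(2.805) = 3422.5×1.0315 ≈ 3530 m/s.
Stage 2: m₀ = 11,780 kg, m_f = 11,780 − 8,420 = 3,360 kg; Δv = 366×9.80665×ln(3.506) = 3589.2×1.2545 ≈ 4503 m/s.
Total Δv = 3530 + 4503 = 8033 m/s.

Δv ≈ 8.03 km/s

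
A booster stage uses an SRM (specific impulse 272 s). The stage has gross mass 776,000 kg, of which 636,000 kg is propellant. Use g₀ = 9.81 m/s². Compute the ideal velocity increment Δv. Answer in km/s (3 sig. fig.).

Δv ≈ 4.57 km/s

v_e = Isp · g₀ = 272 × 9.81 = 2668.3 m/s.
m_f = m₀ − m_prop = 776,000 − 636,000 = 140,000 kg.
From the ideal rocket equation, Δv = v_e · ln(m₀/m_f) = 2668.3 × ln(5.543) = 2668.3 × 1.7125 ≈ 4569.5 m/s.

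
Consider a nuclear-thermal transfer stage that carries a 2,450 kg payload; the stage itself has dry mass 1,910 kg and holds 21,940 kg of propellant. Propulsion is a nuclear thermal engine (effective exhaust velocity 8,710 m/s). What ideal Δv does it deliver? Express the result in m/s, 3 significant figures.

m₀ = payload + dry + propellant = 2,450 + 1,910 + 21,940 = 26,300 kg.
m_f = payload + dry = 2,450 + 1,910 = 4,360 kg.
Using Δv = v_e ln(m₀/m_f): Δv = v_e · ln(m₀/m_f) = 8710.0 × ln(6.032) = 8710.0 × 1.7971 ≈ 15652.7 m/s.

Δv ≈ 15700 m/s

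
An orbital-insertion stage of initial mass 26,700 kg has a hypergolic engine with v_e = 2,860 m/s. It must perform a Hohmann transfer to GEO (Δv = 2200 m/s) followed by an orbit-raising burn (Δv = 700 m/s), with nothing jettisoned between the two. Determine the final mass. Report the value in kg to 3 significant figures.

final mass ≈ 9690 kg

After the first burn: m = 26700 × exp(−2200/2860.0) = 26700 × 0.46337 = 12,372 kg.
After the second burn: m = 12,372 × exp(−700/2860.0) = 12,372 × 0.78290 = 9,686.04 kg.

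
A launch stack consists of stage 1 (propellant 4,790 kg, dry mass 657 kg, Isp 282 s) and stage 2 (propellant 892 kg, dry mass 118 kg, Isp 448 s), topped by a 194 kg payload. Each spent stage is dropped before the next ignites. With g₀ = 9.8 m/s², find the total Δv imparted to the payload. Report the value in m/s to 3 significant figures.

Δv ≈ 9450 m/s

Ignition mass of stage 1 = 4,790+657 + 892+118 + 194 = 6,651 kg.
Stage 1: m₀ = 6,651 kg, m_f = 6,651 − 4,790 = 1,861 kg; Δv = 282×9.8×ln(3.574) = 2763.6×1.2737 ≈ 3520 m/s.
Stage 2: m₀ = 1,204 kg, m_f = 1,204 − 892 = 312 kg; Δv = 448×9.8×ln(3.859) = 4390.4×1.3504 ≈ 5929 m/s.
Total Δv = 3520 + 5929 = 9449 m/s.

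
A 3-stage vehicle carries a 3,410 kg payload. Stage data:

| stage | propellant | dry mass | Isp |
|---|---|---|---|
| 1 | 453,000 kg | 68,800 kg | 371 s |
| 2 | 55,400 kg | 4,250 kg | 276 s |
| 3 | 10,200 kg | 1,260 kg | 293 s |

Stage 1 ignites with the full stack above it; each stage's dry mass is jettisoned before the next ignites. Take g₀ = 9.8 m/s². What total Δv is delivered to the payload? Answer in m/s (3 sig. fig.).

Ignition mass of stage 1 = 453,000+68,800 + 55,400+4,250 + 10,200+1,260 + 3,410 = 596,320 kg.
Stage 1: m₀ = 596,320 kg, m_f = 596,320 − 453,000 = 143,320 kg; Δv = 371×9.8×ln(4.161) = 3635.8×1.4257 ≈ 5184 m/s.
Stage 2: m₀ = 74,520 kg, m_f = 74,520 − 55,400 = 19,120 kg; Δv = 276×9.8×ln(3.897) = 2704.8×1.3603 ≈ 3679 m/s.
Stage 3: m₀ = 14,870 kg, m_f = 14,870 − 10,200 = 4,670 kg; Δv = 293×9.8×ln(3.184) = 2871.4×1.1582 ≈ 3326 m/s.
Total Δv = 5184 + 3679 + 3326 = 12189 m/s.

Δv ≈ 12200 m/s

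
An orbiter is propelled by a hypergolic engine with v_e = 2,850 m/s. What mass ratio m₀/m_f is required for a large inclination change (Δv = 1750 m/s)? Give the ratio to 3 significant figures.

By the Tsiolkovsky rocket equation, m₀/m_f = exp(Δv / v_e) = exp(1750 / 2850.0) = exp(0.6140) = 1.8479.

mass ratio ≈ 1.85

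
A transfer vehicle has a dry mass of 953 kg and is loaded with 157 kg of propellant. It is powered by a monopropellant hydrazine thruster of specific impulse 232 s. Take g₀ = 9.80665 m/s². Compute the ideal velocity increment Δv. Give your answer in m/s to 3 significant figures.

v_e = Isp · g₀ = 232 × 9.80665 = 2275.1 m/s.
m₀ = m_dry + m_prop = 953 + 157 = 1,110 kg.
Δv = v_e · ln(m₀/m_f) = 2275.1 × ln(1.165) = 2275.1 × 0.1525 ≈ 347.0 m/s.

Δv ≈ 347 m/s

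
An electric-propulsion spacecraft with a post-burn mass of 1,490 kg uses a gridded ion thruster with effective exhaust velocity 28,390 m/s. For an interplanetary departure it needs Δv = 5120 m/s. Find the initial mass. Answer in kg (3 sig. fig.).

initial mass ≈ 1780 kg

By the Tsiolkovsky rocket equation, m₀/m_f = exp(Δv / v_e) = exp(5120 / 28390.0) = exp(0.1803) = 1.1976.
m₀ = m_f × 1.1976 = 1,490 × 1.1976 = 1,784.42 kg.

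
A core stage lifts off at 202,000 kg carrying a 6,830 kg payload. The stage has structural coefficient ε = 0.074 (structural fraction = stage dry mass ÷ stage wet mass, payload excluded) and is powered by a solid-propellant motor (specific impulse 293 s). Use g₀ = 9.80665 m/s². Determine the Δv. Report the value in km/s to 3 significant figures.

Stage wet mass = m₀ − payload = 202,000 − 6,830 = 195,170 kg.
Stage dry mass = ε × stage wet mass = 0.074 × 195,170 = 14,442.6 kg.
Burnout mass m_f = stage dry + payload = 14,442.6 + 6,830 = 21,272.6 kg.
v_e = Isp · g₀ = 293 × 9.80665 = 2873.3 m/s.
Δv = v_e · ln(202,000/21,272.6) = 2873.3 × ln(9.496) = 2873.3 × 2.2508 ≈ 6467 m/s.

Δv ≈ 6.47 km/s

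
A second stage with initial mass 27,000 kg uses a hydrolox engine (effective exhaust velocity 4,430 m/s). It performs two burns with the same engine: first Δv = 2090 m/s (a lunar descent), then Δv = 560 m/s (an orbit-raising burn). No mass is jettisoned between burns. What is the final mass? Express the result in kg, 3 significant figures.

After the first burn: m = 27000 × exp(−2090/4430.0) = 27000 × 0.62389 = 16,845 kg.
After the second burn: m = 16,845 × exp(−560/4430.0) = 16,845 × 0.88125 = 14,844.7 kg.

final mass ≈ 14800 kg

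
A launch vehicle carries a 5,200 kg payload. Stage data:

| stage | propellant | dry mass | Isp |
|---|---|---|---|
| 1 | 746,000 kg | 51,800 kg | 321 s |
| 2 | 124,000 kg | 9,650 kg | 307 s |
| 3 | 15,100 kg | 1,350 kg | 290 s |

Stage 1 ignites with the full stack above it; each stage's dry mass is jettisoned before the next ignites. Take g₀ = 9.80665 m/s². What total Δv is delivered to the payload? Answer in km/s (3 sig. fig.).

Ignition mass of stage 1 = 746,000+51,800 + 124,000+9,650 + 15,100+1,350 + 5,200 = 953,100 kg.
Stage 1: m₀ = 953,100 kg, m_f = 953,100 − 746,000 = 207,100 kg; Δv = 321×9.80665×ln(4.602) = 3147.9×1.5265 ≈ 4805 m/s.
Stage 2: m₀ = 155,300 kg, m_f = 155,300 − 124,000 = 31,300 kg; Δv = 307×9.80665×ln(4.962) = 3010.6×1.6017 ≈ 4822 m/s.
Stage 3: m₀ = 21,650 kg, m_f = 21,650 − 15,100 = 6,550 kg; Δv = 290×9.80665×ln(3.305) = 2843.9×1.1955 ≈ 3400 m/s.
Total Δv = 4805 + 4822 + 3400 = 13027 m/s.

Δv ≈ 13.0 km/s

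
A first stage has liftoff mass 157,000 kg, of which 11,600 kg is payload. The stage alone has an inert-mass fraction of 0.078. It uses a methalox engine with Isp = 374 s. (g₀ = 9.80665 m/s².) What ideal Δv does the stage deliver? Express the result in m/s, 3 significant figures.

Stage wet mass = m₀ − payload = 157,000 − 11,600 = 145,400 kg.
Stage dry mass = ε × stage wet mass = 0.078 × 145,400 = 11,341.2 kg.
Burnout mass m_f = stage dry + payload = 11,341.2 + 11,600 = 22,941.2 kg.
v_e = Isp · g₀ = 374 × 9.80665 = 3667.7 m/s.
From the ideal rocket equation, Δv = v_e · ln(157,000/22,941.2) = 3667.7 × ln(6.844) = 3667.7 × 1.9233 ≈ 7054 m/s.

Δv ≈ 7050 m/s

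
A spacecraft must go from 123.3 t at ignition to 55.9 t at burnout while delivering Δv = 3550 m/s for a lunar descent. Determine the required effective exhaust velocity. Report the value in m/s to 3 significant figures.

ln(m₀/m_f) = ln(123300/55900) = ln(2.206) = 0.7911.
v_e = Δv / ln(m₀/m_f) = 3550 / 0.7911 = 4487.7 m/s.

v_e ≈ 4490 m/s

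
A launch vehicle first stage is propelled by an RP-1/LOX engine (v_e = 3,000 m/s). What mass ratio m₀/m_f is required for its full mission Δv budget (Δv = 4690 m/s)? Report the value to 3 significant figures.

mass ratio ≈ 4.77

Using Δv = v_e ln(m₀/m_f): m₀/m_f = exp(Δv / v_e) = exp(4690 / 3000.0) = exp(1.5633) = 4.7747.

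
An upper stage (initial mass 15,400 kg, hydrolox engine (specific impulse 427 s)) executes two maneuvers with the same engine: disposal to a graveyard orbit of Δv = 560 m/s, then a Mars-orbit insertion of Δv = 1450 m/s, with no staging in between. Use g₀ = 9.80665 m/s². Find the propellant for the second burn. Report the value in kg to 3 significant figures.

v_e = Isp · g₀ = 427 × 9.80665 = 4187.4 m/s.
After the first burn: m = 15400 × exp(−560/4187.4) = 15400 × 0.87482 = 13,472.2 kg.
After the second burn: m = 13,472.2 × exp(−1450/4187.4) = 13,472.2 × 0.70732 = 9,529.16 kg.
Second-burn propellant = 13,472.2 − 9,529.16 = 3,943.04 kg.

propellant for the second burn ≈ 3940 kg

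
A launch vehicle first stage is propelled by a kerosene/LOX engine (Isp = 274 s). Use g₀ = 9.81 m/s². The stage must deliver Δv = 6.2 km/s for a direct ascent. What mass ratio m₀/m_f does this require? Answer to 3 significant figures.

v_e = Isp · g₀ = 274 × 9.81 = 2687.9 m/s.
m₀/m_f = exp(Δv / v_e) = exp(6200 / 2687.9) = exp(2.3066) = 10.0402.

mass ratio ≈ 10.0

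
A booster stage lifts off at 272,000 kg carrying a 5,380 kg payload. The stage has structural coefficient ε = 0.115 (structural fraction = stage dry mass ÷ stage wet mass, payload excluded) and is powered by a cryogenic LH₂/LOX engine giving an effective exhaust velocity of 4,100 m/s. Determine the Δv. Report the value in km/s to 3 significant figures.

Δv ≈ 8.29 km/s

Stage wet mass = m₀ − payload = 272,000 − 5,380 = 266,620 kg.
Stage dry mass = ε × stage wet mass = 0.115 × 266,620 = 30,661.3 kg.
Burnout mass m_f = stage dry + payload = 30,661.3 + 5,380 = 36,041.3 kg.
Using Δv = v_e ln(m₀/m_f): Δv = v_e · ln(272,000/36,041.3) = 4100.0 × ln(7.547) = 4100.0 × 2.0211 ≈ 8287 m/s.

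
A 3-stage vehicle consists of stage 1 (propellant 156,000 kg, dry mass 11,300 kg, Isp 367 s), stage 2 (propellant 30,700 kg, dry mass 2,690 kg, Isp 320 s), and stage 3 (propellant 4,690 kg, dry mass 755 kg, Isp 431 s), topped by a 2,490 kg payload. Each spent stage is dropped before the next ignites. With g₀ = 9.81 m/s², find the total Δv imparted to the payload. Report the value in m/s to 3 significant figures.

Ignition mass of stage 1 = 156,000+11,300 + 30,700+2,690 + 4,690+755 + 2,490 = 208,625 kg.
Stage 1: m₀ = 208,625 kg, m_f = 208,625 − 156,000 = 52,625 kg; Δv = 367×9.81×ln(3.964) = 3600.3×1.3773 ≈ 4959 m/s.
Stage 2: m₀ = 41,325 kg, m_f = 41,325 − 30,700 = 10,625 kg; Δv = 320×9.81×ln(3.889) = 3139.2×1.3583 ≈ 4264 m/s.
Stage 3: m₀ = 7,935 kg, m_f = 7,935 − 4,690 = 3,245 kg; Δv = 431×9.81×ln(2.445) = 4228.1×0.8942 ≈ 3781 m/s.
Total Δv = 4959 + 4264 + 3781 = 13004 m/s.

Δv ≈ 13000 m/s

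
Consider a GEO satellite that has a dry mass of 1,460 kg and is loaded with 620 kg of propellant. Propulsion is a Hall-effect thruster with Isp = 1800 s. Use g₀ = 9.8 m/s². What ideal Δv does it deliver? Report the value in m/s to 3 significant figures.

v_e = Isp · g₀ = 1800 × 9.8 = 17640.0 m/s.
m₀ = m_dry + m_prop = 1,460 + 620 = 2,080 kg.
Using Δv = v_e ln(m₀/m_f): Δv = v_e · ln(m₀/m_f) = 17640.0 × ln(1.425) = 17640.0 × 0.3539 ≈ 6243.4 m/s.

Δv ≈ 6240 m/s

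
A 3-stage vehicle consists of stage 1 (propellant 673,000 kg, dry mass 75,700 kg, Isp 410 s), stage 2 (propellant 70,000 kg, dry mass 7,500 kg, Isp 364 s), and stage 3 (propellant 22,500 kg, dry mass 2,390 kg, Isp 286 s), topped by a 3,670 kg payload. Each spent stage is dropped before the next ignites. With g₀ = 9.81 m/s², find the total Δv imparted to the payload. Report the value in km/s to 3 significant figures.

Δv ≈ 14.4 km/s

Ignition mass of stage 1 = 673,000+75,700 + 70,000+7,500 + 22,500+2,390 + 3,670 = 854,760 kg.
Stage 1: m₀ = 854,760 kg, m_f = 854,760 − 673,000 = 181,760 kg; Δv = 410×9.81×ln(4.703) = 4022.1×1.5481 ≈ 6227 m/s.
Stage 2: m₀ = 106,060 kg, m_f = 106,060 − 70,000 = 36,060 kg; Δv = 364×9.81×ln(2.941) = 3570.8×1.0788 ≈ 3852 m/s.
Stage 3: m₀ = 28,560 kg, m_f = 28,560 − 22,500 = 6,060 kg; Δv = 286×9.81×ln(4.713) = 2805.7×1.5503 ≈ 4350 m/s.
Total Δv = 6227 + 3852 + 4350 = 14429 m/s.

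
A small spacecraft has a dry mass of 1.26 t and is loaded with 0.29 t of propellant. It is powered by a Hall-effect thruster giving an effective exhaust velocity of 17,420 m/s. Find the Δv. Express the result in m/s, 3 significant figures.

Δv ≈ 3610 m/s

m₀ = m_dry + m_prop = 1.26 + 0.29 = 1.55 t.
Using Δv = v_e ln(m₀/m_f): Δv = v_e · ln(m₀/m_f) = 17420.0 × ln(1.23) = 17420.0 × 0.2071 ≈ 3608.4 m/s.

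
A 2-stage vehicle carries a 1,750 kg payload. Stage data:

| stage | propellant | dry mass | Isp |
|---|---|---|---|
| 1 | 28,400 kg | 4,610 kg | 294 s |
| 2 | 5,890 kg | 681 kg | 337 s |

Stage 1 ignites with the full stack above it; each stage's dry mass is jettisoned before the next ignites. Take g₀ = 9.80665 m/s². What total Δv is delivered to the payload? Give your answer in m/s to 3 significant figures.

Ignition mass of stage 1 = 28,400+4,610 + 5,890+681 + 1,750 = 41,331 kg.
Stage 1: m₀ = 41,331 kg, m_f = 41,331 − 28,400 = 12,931 kg; Δv = 294×9.80665×ln(3.196) = 2883.2×1.1620 ≈ 3350 m/s.
Stage 2: m₀ = 8,321 kg, m_f = 8,321 − 5,890 = 2,431 kg; Δv = 337×9.80665×ln(3.423) = 3304.8×1.2305 ≈ 4067 m/s.
Total Δv = 3350 + 4067 = 7417 m/s.

Δv ≈ 7420 m/s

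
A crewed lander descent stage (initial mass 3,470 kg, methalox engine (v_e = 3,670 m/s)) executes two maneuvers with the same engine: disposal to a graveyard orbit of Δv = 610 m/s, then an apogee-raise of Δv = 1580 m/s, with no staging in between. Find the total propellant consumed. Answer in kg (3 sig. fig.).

total propellant consumed ≈ 1560 kg

After the first burn: m = 3470 × exp(−610/3670.0) = 3470 × 0.84687 = 2,938.64 kg.
After the second burn: m = 2,938.64 × exp(−1580/3670.0) = 2,938.64 × 0.65017 = 1,910.62 kg.
Total propellant = m₀ − m_final = 3470 − 1,910.62 = 1,559.38 kg.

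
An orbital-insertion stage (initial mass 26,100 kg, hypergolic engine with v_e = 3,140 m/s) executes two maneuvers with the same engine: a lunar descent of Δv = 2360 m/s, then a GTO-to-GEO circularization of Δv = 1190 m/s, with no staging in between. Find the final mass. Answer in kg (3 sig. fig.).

final mass ≈ 8430 kg

After the first burn: m = 26100 × exp(−2360/3140.0) = 26100 × 0.47161 = 12,309 kg.
After the second burn: m = 12,309 × exp(−1190/3140.0) = 12,309 × 0.68456 = 8,426.25 kg.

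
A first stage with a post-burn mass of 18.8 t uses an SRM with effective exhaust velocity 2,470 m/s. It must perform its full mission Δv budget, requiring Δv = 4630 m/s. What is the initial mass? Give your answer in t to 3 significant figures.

initial mass ≈ 123 t

From the ideal rocket equation, m₀/m_f = exp(Δv / v_e) = exp(4630 / 2470.0) = exp(1.8745) = 6.5175.
m₀ = m_f × 6.5175 = 18.8 × 6.5175 = 122.529 t.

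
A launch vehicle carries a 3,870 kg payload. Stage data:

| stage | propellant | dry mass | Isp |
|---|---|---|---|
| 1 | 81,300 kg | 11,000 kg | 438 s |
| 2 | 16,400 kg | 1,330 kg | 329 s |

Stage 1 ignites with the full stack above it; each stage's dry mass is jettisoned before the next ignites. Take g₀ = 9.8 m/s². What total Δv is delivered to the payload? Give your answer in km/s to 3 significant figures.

Ignition mass of stage 1 = 81,300+11,000 + 16,400+1,330 + 3,870 = 113,900 kg.
Stage 1: m₀ = 113,900 kg, m_f = 113,900 − 81,300 = 32,600 kg; Δv = 438×9.8×ln(3.494) = 4292.4×1.2510 ≈ 5370 m/s.
Stage 2: m₀ = 21,600 kg, m_f = 21,600 − 16,400 = 5,200 kg; Δv = 329×9.8×ln(4.154) = 3224.2×1.4240 ≈ 4591 m/s.
Total Δv = 5370 + 4591 = 9961 m/s.

Δv ≈ 9.96 km/s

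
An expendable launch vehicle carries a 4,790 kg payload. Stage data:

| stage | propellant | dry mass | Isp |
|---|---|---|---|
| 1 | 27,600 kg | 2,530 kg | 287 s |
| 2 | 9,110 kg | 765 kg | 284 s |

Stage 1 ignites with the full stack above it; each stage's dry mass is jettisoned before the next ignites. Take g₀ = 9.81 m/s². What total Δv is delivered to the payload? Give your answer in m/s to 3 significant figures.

Ignition mass of stage 1 = 27,600+2,530 + 9,110+765 + 4,790 = 44,795 kg.
Stage 1: m₀ = 44,795 kg, m_f = 44,795 − 27,600 = 17,195 kg; Δv = 287×9.81×ln(2.605) = 2815.5×0.9575 ≈ 2696 m/s.
Stage 2: m₀ = 14,665 kg, m_f = 14,665 − 9,110 = 5,555 kg; Δv = 284×9.81×ln(2.64) = 2786.0×0.9708 ≈ 2705 m/s.
Total Δv = 2696 + 2705 = 5401 m/s.

Δv ≈ 5400 m/s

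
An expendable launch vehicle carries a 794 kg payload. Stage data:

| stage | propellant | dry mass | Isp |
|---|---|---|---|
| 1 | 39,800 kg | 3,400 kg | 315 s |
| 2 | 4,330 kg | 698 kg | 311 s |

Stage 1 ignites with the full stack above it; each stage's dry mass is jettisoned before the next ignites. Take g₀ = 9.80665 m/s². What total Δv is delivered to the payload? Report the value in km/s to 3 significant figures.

Δv ≈ 9.31 km/s

Ignition mass of stage 1 = 39,800+3,400 + 4,330+698 + 794 = 49,022 kg.
Stage 1: m₀ = 49,022 kg, m_f = 49,022 − 39,800 = 9,222 kg; Δv = 315×9.80665×ln(5.316) = 3089.1×1.6707 ≈ 5161 m/s.
Stage 2: m₀ = 5,822 kg, m_f = 5,822 − 4,330 = 1,492 kg; Δv = 311×9.80665×ln(3.902) = 3049.9×1.3615 ≈ 4152 m/s.
Total Δv = 5161 + 4152 = 9313 m/s.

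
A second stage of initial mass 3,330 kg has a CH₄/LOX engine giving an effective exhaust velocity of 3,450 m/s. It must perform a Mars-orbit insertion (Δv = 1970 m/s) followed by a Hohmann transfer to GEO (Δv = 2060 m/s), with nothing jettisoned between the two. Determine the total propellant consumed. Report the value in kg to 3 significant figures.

After the first burn: m = 3330 × exp(−1970/3450.0) = 3330 × 0.56495 = 1,881.28 kg.
After the second burn: m = 1,881.28 × exp(−2060/3450.0) = 1,881.28 × 0.55040 = 1,035.46 kg.
Total propellant = m₀ − m_final = 3330 − 1,035.46 = 2,294.54 kg.

total propellant consumed ≈ 2290 kg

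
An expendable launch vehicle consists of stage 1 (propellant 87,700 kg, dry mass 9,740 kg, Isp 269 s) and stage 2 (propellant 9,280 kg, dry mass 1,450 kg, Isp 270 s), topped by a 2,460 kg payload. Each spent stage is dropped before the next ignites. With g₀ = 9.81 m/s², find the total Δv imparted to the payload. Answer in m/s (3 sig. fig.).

Ignition mass of stage 1 = 87,700+9,740 + 9,280+1,450 + 2,460 = 110,630 kg.
Stage 1: m₀ = 110,630 kg, m_f = 110,630 − 87,700 = 22,930 kg; Δv = 269×9.81×ln(4.825) = 2638.9×1.5737 ≈ 4153 m/s.
Stage 2: m₀ = 13,190 kg, m_f = 13,190 − 9,280 = 3,910 kg; Δv = 270×9.81×ln(3.373) = 2648.7×1.2159 ≈ 3221 m/s.
Total Δv = 4153 + 3221 = 7374 m/s.

Δv ≈ 7370 m/s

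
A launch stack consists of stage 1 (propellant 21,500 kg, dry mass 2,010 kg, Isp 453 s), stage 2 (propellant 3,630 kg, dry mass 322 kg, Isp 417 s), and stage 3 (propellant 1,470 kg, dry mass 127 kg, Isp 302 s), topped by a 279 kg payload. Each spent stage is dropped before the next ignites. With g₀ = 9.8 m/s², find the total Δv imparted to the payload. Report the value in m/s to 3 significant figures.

Δv ≈ 14400 m/s

Ignition mass of stage 1 = 21,500+2,010 + 3,630+322 + 1,470+127 + 279 = 29,338 kg.
Stage 1: m₀ = 29,338 kg, m_f = 29,338 − 21,500 = 7,838 kg; Δv = 453×9.8×ln(3.743) = 4439.4×1.3199 ≈ 5860 m/s.
Stage 2: m₀ = 5,828 kg, m_f = 5,828 − 3,630 = 2,198 kg; Δv = 417×9.8×ln(2.652) = 4086.6×0.9751 ≈ 3985 m/s.
Stage 3: m₀ = 1,876 kg, m_f = 1,876 − 1,470 = 406 kg; Δv = 302×9.8×ln(4.621) = 2959.6×1.5305 ≈ 4530 m/s.
Total Δv = 5860 + 3985 + 4530 = 14375 m/s.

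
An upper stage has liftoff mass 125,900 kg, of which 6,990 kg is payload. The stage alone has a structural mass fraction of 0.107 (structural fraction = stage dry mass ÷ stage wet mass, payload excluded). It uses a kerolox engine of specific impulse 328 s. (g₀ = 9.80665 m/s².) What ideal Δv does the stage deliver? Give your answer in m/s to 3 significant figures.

Δv ≈ 5960 m/s

Stage wet mass = m₀ − payload = 125,900 − 6,990 = 118,910 kg.
Stage dry mass = ε × stage wet mass = 0.107 × 118,910 = 12,723.4 kg.
Burnout mass m_f = stage dry + payload = 12,723.4 + 6,990 = 19,713.4 kg.
v_e = Isp · g₀ = 328 × 9.80665 = 3216.6 m/s.
Δv = v_e · ln(125,900/19,713.4) = 3216.6 × ln(6.387) = 3216.6 × 1.8542 ≈ 5964 m/s.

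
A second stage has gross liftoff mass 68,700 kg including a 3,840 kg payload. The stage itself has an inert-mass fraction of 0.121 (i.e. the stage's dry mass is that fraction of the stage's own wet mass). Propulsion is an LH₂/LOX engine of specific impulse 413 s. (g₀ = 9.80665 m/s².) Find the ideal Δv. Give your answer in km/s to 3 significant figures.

Stage wet mass = m₀ − payload = 68,700 − 3,840 = 64,860 kg.
Stage dry mass = ε × stage wet mass = 0.121 × 64,860 = 7,848.06 kg.
Burnout mass m_f = stage dry + payload = 7,848.06 + 3,840 = 11,688.06 kg.
v_e = Isp · g₀ = 413 × 9.80665 = 4050.1 m/s.
Δv = v_e · ln(68,700/11,688.06) = 4050.1 × ln(5.878) = 4050.1 × 1.7712 ≈ 7174 m/s.

Δv ≈ 7.17 km/s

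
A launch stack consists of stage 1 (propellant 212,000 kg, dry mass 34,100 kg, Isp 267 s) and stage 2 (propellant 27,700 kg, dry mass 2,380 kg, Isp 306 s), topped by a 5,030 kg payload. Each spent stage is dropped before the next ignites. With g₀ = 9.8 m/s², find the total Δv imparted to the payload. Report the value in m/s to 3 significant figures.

Ignition mass of stage 1 = 212,000+34,100 + 27,700+2,380 + 5,030 = 281,210 kg.
Stage 1: m₀ = 281,210 kg, m_f = 281,210 − 212,000 = 69,210 kg; Δv = 267×9.8×ln(4.063) = 2616.6×1.4020 ≈ 3668 m/s.
Stage 2: m₀ = 35,110 kg, m_f = 35,110 − 27,700 = 7,410 kg; Δv = 306×9.8×ln(4.738) = 2998.8×1.5557 ≈ 4665 m/s.
Total Δv = 3668 + 4665 = 8333 m/s.

Δv ≈ 8330 m/s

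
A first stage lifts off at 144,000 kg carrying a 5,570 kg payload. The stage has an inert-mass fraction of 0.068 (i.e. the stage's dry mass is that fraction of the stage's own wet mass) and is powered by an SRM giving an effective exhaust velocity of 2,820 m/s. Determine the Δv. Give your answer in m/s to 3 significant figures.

Δv ≈ 6380 m/s

Stage wet mass = m₀ − payload = 144,000 − 5,570 = 138,430 kg.
Stage dry mass = ε × stage wet mass = 0.068 × 138,430 = 9,413.24 kg.
Burnout mass m_f = stage dry + payload = 9,413.24 + 5,570 = 14,983.24 kg.
Δv = v_e · ln(144,000/14,983.24) = 2820.0 × ln(9.611) = 2820.0 × 2.2629 ≈ 6381 m/s.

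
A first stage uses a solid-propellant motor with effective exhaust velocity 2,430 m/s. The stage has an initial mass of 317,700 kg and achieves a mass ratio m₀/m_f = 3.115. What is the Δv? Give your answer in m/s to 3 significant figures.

Δv ≈ 2760 m/s

Δv = v_e · ln(3.115) = 2430.0 × 1.1362 ≈ 2761.0 m/s.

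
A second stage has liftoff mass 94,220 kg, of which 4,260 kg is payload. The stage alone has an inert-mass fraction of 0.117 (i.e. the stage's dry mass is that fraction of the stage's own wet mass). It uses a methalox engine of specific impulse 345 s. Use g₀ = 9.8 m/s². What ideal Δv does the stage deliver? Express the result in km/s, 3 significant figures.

Δv ≈ 6.26 km/s

Stage wet mass = m₀ − payload = 94,220 − 4,260 = 89,960 kg.
Stage dry mass = ε × stage wet mass = 0.117 × 89,960 = 10,525.3 kg.
Burnout mass m_f = stage dry + payload = 10,525.3 + 4,260 = 14,785.3 kg.
v_e = Isp · g₀ = 345 × 9.8 = 3381.0 m/s.
From the ideal rocket equation, Δv = v_e · ln(94,220/14,785.3) = 3381.0 × ln(6.373) = 3381.0 × 1.8520 ≈ 6262 m/s.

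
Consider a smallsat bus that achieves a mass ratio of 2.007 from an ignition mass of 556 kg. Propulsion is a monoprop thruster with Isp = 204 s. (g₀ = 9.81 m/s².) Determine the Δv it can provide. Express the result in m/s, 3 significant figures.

Δv ≈ 1390 m/s

v_e = Isp · g₀ = 204 × 9.81 = 2001.2 m/s.
Δv = v_e · ln(2.007) = 2001.2 × 0.6966 ≈ 1394.1 m/s.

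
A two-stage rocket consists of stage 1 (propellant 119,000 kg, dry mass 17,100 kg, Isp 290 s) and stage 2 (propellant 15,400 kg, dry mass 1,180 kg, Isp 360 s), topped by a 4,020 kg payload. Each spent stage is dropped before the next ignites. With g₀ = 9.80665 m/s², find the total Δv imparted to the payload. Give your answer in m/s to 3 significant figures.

Ignition mass of stage 1 = 119,000+17,100 + 15,400+1,180 + 4,020 = 156,700 kg.
Stage 1: m₀ = 156,700 kg, m_f = 156,700 − 119,000 = 37,700 kg; Δv = 290×9.80665×ln(4.156) = 2843.9×1.4247 ≈ 4052 m/s.
Stage 2: m₀ = 20,600 kg, m_f = 20,600 − 15,400 = 5,200 kg; Δv = 360×9.80665×ln(3.962) = 3530.4×1.3766 ≈ 4860 m/s.
Total Δv = 4052 + 4860 = 8912 m/s.

Δv ≈ 8910 m/s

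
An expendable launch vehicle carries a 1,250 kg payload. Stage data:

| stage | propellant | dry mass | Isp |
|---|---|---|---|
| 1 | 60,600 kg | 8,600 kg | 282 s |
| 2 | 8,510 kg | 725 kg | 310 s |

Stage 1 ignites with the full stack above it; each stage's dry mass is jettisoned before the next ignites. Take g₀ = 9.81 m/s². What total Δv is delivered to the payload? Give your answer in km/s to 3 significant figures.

Δv ≈ 9.03 km/s

Ignition mass of stage 1 = 60,600+8,600 + 8,510+725 + 1,250 = 79,685 kg.
Stage 1: m₀ = 79,685 kg, m_f = 79,685 − 60,600 = 19,085 kg; Δv = 282×9.81×ln(4.175) = 2766.4×1.4292 ≈ 3954 m/s.
Stage 2: m₀ = 10,485 kg, m_f = 10,485 − 8,510 = 1,975 kg; Δv = 310×9.81×ln(5.309) = 3041.1×1.6694 ≈ 5077 m/s.
Total Δv = 3954 + 5077 = 9031 m/s.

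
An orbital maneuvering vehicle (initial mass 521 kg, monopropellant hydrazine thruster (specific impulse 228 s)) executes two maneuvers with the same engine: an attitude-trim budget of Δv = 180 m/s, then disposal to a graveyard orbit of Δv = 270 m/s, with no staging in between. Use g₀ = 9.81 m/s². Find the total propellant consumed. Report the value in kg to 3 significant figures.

v_e = Isp · g₀ = 228 × 9.81 = 2236.7 m/s.
After the first burn: m = 521 × exp(−180/2236.7) = 521 × 0.92268 = 480.716 kg.
After the second burn: m = 480.716 × exp(−270/2236.7) = 480.716 × 0.88629 = 426.054 kg.
Total propellant = m₀ − m_final = 521 − 426.054 = 94.946 kg.

total propellant consumed ≈ 94.9 kg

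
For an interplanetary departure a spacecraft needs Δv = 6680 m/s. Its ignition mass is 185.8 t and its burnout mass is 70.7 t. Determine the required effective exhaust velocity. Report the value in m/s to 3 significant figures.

v_e ≈ 6910 m/s

ln(m₀/m_f) = ln(185800/70700) = ln(2.628) = 0.9662.
Using Δv = v_e ln(m₀/m_f): v_e = Δv / ln(m₀/m_f) = 6680 / 0.9662 = 6913.5 m/s.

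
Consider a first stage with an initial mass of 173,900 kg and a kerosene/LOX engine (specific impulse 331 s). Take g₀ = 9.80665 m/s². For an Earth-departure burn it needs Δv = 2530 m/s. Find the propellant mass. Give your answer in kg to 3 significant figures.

propellant mass ≈ 94100 kg

v_e = Isp · g₀ = 331 × 9.80665 = 3246.0 m/s.
From the ideal rocket equation, m₀/m_f = exp(Δv / v_e) = exp(2530 / 3246.0) = exp(0.7794) = 2.1802.
m_f = 173,900 / 2.1802 = 79,763.3 kg, so propellant = m₀ − m_f = 173,900 − 79,763.3 = 94,136.7 kg.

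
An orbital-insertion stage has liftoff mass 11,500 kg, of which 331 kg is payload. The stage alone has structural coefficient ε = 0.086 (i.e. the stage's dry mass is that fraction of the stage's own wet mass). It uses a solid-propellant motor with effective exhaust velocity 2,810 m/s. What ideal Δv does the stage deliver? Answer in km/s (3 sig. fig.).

Stage wet mass = m₀ − payload = 11,500 − 331 = 11,169 kg.
Stage dry mass = ε × stage wet mass = 0.086 × 11,169 = 960.534 kg.
Burnout mass m_f = stage dry + payload = 960.534 + 331 = 1,291.534 kg.
Rocket equation: Δv = v_e · ln(11,500/1,291.534) = 2810.0 × ln(8.904) = 2810.0 × 2.1865 ≈ 6144 m/s.

Δv ≈ 6.14 km/s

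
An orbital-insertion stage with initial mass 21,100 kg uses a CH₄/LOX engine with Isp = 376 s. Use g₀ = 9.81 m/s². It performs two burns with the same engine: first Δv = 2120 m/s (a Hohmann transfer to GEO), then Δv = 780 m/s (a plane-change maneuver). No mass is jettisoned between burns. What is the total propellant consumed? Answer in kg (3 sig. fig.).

v_e = Isp · g₀ = 376 × 9.81 = 3688.6 m/s.
After the first burn: m = 21100 × exp(−2120/3688.6) = 21100 × 0.56285 = 11,876.1 kg.
After the second burn: m = 11,876.1 × exp(−780/3688.6) = 11,876.1 × 0.80940 = 9,612.52 kg.
Total propellant = m₀ − m_final = 21100 − 9,612.52 = 11,487.48 kg.

total propellant consumed ≈ 11500 kg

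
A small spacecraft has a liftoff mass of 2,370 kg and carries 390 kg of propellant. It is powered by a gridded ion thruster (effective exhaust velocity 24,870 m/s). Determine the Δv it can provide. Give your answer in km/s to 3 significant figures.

m_f = m₀ − m_prop = 2,370 − 390 = 1,980 kg.
Δv = v_e · ln(m₀/m_f) = 24870.0 × ln(1.197) = 24870.0 × 0.1798 ≈ 4471.5 m/s.

Δv ≈ 4.47 km/s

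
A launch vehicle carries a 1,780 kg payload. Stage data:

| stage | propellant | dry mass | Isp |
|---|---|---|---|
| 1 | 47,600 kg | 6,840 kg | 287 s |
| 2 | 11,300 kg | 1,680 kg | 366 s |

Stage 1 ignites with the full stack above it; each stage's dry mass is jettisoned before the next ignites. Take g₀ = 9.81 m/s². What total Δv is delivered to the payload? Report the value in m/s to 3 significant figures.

Ignition mass of stage 1 = 47,600+6,840 + 11,300+1,680 + 1,780 = 69,200 kg.
Stage 1: m₀ = 69,200 kg, m_f = 69,200 − 47,600 = 21,600 kg; Δv = 287×9.81×ln(3.204) = 2815.5×1.1643 ≈ 3278 m/s.
Stage 2: m₀ = 14,760 kg, m_f = 14,760 − 11,300 = 3,460 kg; Δv = 366×9.81×ln(4.266) = 3590.5×1.4507 ≈ 5209 m/s.
Total Δv = 3278 + 5209 = 8487 m/s.

Δv ≈ 8490 m/s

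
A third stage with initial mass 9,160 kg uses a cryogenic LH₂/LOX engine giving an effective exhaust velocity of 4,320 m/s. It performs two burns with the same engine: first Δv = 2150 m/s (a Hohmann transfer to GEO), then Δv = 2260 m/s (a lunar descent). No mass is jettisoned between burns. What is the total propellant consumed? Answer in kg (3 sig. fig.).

total propellant consumed ≈ 5860 kg

After the first burn: m = 9160 × exp(−2150/4320.0) = 9160 × 0.60794 = 5,568.73 kg.
After the second burn: m = 5,568.73 × exp(−2260/4320.0) = 5,568.73 × 0.59265 = 3,300.31 kg.
Total propellant = m₀ − m_final = 9160 − 3,300.31 = 5,859.69 kg.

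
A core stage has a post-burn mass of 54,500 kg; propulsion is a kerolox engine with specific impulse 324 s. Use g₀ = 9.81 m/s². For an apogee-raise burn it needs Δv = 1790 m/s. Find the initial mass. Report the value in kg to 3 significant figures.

initial mass ≈ 95700 kg

v_e = Isp · g₀ = 324 × 9.81 = 3178.4 m/s.
m₀/m_f = exp(Δv / v_e) = exp(1790 / 3178.4) = exp(0.5632) = 1.7562.
m₀ = m_f × 1.7562 = 54,500 × 1.7562 = 95,712.9 kg.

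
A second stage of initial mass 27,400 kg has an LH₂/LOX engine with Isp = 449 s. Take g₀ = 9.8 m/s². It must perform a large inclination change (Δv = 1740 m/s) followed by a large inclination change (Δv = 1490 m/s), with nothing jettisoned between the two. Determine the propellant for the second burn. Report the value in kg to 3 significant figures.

propellant for the second burn ≈ 5300 kg

v_e = Isp · g₀ = 449 × 9.8 = 4400.2 m/s.
After the first burn: m = 27400 × exp(−1740/4400.2) = 27400 × 0.67339 = 18,450.9 kg.
After the second burn: m = 18,450.9 × exp(−1490/4400.2) = 18,450.9 × 0.71275 = 13,150.9 kg.
Second-burn propellant = 18,450.9 − 13,150.9 = 5,300 kg.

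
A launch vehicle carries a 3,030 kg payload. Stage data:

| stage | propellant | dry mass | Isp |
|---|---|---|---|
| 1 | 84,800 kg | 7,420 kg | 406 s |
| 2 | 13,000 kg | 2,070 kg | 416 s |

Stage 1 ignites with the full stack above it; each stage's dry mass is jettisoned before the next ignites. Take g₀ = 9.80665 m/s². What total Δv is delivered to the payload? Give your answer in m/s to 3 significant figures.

Δv ≈ 11000 m/s

Ignition mass of stage 1 = 84,800+7,420 + 13,000+2,070 + 3,030 = 110,320 kg.
Stage 1: m₀ = 110,320 kg, m_f = 110,320 − 84,800 = 25,520 kg; Δv = 406×9.80665×ln(4.323) = 3981.5×1.4639 ≈ 5829 m/s.
Stage 2: m₀ = 18,100 kg, m_f = 18,100 − 13,000 = 5,100 kg; Δv = 416×9.80665×ln(3.549) = 4079.6×1.2667 ≈ 5167 m/s.
Total Δv = 5829 + 5167 = 10996 m/s.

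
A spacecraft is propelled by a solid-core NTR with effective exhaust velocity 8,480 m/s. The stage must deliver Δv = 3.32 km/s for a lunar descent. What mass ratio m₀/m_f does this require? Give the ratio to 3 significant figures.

mass ratio ≈ 1.48

m₀/m_f = exp(Δv / v_e) = exp(3320 / 8480.0) = exp(0.3915) = 1.4792.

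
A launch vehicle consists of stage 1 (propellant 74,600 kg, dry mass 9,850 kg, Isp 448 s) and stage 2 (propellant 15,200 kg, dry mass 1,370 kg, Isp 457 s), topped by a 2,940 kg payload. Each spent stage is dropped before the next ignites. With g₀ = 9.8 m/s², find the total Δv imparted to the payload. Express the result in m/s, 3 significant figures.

Ignition mass of stage 1 = 74,600+9,850 + 15,200+1,370 + 2,940 = 103,960 kg.
Stage 1: m₀ = 103,960 kg, m_f = 103,960 − 74,600 = 29,360 kg; Δv = 448×9.8×ln(3.541) = 4390.4×1.2644 ≈ 5551 m/s.
Stage 2: m₀ = 19,510 kg, m_f = 19,510 − 15,200 = 4,310 kg; Δv = 457×9.8×ln(4.527) = 4478.6×1.5100 ≈ 6763 m/s.
Total Δv = 5551 + 6763 = 12314 m/s.

Δv ≈ 12300 m/s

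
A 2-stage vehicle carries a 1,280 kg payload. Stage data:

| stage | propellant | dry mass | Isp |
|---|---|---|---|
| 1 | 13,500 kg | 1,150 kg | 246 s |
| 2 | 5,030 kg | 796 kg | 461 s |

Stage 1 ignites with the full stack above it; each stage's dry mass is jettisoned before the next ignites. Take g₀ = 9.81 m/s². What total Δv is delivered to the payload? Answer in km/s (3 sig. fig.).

Ignition mass of stage 1 = 13,500+1,150 + 5,030+796 + 1,280 = 21,756 kg.
Stage 1: m₀ = 21,756 kg, m_f = 21,756 − 13,500 = 8,256 kg; Δv = 246×9.81×ln(2.635) = 2413.3×0.9689 ≈ 2338 m/s.
Stage 2: m₀ = 7,106 kg, m_f = 7,106 − 5,030 = 2,076 kg; Δv = 461×9.81×ln(3.423) = 4522.4×1.2305 ≈ 5565 m/s.
Total Δv = 2338 + 5565 = 7903 m/s.

Δv ≈ 7.90 km/s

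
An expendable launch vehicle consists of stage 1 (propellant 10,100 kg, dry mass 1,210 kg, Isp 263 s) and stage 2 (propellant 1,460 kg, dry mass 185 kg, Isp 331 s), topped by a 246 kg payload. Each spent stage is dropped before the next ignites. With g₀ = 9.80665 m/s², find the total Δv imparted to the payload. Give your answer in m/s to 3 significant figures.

Δv ≈ 8540 m/s

Ignition mass of stage 1 = 10,100+1,210 + 1,460+185 + 246 = 13,201 kg.
Stage 1: m₀ = 13,201 kg, m_f = 13,201 − 10,100 = 3,101 kg; Δv = 263×9.80665×ln(4.257) = 2579.1×1.4486 ≈ 3736 m/s.
Stage 2: m₀ = 1,891 kg, m_f = 1,891 − 1,460 = 431 kg; Δv = 331×9.80665×ln(4.387) = 3246.0×1.4788 ≈ 4800 m/s.
Total Δv = 3736 + 4800 = 8536 m/s.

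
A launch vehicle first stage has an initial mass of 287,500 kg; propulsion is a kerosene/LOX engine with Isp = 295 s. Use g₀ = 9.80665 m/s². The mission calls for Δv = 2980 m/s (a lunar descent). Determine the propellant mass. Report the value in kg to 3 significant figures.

v_e = Isp · g₀ = 295 × 9.80665 = 2893.0 m/s.
Using Δv = v_e ln(m₀/m_f): m₀/m_f = exp(Δv / v_e) = exp(2980 / 2893.0) = exp(1.0301) = 2.8013.
m_f = 287,500 / 2.8013 = 102,631 kg, so propellant = m₀ − m_f = 287,500 − 102,631 = 184,869 kg.

propellant mass ≈ 185000 kg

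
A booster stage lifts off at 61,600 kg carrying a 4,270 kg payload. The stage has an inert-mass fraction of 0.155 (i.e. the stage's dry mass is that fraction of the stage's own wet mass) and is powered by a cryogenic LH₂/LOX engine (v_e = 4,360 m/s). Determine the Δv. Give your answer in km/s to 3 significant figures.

Δv ≈ 6.73 km/s

Stage wet mass = m₀ − payload = 61,600 − 4,270 = 57,330 kg.
Stage dry mass = ε × stage wet mass = 0.155 × 57,330 = 8,886.15 kg.
Burnout mass m_f = stage dry + payload = 8,886.15 + 4,270 = 13,156.15 kg.
Δv = v_e · ln(61,600/13,156.15) = 4360.0 × ln(4.682) = 4360.0 × 1.5438 ≈ 6731 m/s.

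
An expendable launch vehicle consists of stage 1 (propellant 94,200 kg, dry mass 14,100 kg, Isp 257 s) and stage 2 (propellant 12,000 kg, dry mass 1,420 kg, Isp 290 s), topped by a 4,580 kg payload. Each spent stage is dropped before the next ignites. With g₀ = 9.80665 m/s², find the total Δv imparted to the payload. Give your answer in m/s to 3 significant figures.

Ignition mass of stage 1 = 94,200+14,100 + 12,000+1,420 + 4,580 = 126,300 kg.
Stage 1: m₀ = 126,300 kg, m_f = 126,300 − 94,200 = 32,100 kg; Δv = 257×9.80665×ln(3.935) = 2520.3×1.3698 ≈ 3452 m/s.
Stage 2: m₀ = 18,000 kg, m_f = 18,000 − 12,000 = 6,000 kg; Δv = 290×9.80665×ln(3) = 2843.9×1.0986 ≈ 3124 m/s.
Total Δv = 3452 + 3124 = 6576 m/s.

Δv ≈ 6580 m/s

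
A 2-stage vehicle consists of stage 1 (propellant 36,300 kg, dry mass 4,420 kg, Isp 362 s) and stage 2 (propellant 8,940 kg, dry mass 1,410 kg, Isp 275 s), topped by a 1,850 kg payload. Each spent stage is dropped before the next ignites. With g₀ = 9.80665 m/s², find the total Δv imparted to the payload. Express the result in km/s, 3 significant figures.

Ignition mass of stage 1 = 36,300+4,420 + 8,940+1,410 + 1,850 = 52,920 kg.
Stage 1: m₀ = 52,920 kg, m_f = 52,920 − 36,300 = 16,620 kg; Δv = 362×9.80665×ln(3.184) = 3550.0×1.1582 ≈ 4112 m/s.
Stage 2: m₀ = 12,200 kg, m_f = 12,200 − 8,940 = 3,260 kg; Δv = 275×9.80665×ln(3.742) = 2696.8×1.3197 ≈ 3559 m/s.
Total Δv = 4112 + 3559 = 7671 m/s.

Δv ≈ 7.67 km/s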